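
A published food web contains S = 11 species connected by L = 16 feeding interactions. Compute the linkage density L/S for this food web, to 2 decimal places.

There are L = 16 links among S = 11 species.
L/S = 16/11 = 1.4545 ≈ 1.45.

L/S = 1.45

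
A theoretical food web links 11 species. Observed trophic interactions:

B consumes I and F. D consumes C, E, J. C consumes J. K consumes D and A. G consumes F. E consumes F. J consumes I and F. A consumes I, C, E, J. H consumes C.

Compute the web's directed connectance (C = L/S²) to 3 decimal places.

The web has S = 11 species and L = 17 feeding links.
C = L / S² = 17 / 121 = 0.1405 ≈ 0.140.

C = 0.140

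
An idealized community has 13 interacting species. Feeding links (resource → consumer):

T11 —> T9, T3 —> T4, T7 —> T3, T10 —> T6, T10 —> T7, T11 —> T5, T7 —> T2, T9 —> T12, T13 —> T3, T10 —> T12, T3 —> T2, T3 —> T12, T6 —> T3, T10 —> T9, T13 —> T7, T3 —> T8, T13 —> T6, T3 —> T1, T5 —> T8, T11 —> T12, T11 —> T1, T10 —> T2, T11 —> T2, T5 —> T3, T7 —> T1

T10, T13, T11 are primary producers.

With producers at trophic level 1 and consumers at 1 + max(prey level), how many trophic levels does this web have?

Producers (level 1): T10, T13, T11.
T10 → T6 → T3 → T2 gives T2 level 4.
No species has a prey at level 4, so no species reaches level 5.

4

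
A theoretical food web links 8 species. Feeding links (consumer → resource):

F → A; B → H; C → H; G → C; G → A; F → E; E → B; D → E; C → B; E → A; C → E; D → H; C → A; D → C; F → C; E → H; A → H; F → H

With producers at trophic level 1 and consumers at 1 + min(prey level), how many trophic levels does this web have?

Producers (level 1): H.
Following each consumer down to its lowest-level prey: H → A → G (levels 1 through 3).
All prey of G (A 2, C 2) are at level 2 or above, so G is at level 1 + 2 = 3.
Every consumer has at least one prey at level 2 or below, so none exceeds level 3.

3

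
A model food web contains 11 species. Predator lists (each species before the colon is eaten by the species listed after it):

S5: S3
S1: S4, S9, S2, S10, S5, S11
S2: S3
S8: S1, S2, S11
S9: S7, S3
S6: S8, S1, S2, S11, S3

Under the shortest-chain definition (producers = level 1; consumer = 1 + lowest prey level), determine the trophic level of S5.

S6 is a producer → level 1.
S1 eats S6 → level 2.
S5 eats S1 → level 3.
No prey of S5 is below level 2, so 3 is the minimum.

Trophic level 3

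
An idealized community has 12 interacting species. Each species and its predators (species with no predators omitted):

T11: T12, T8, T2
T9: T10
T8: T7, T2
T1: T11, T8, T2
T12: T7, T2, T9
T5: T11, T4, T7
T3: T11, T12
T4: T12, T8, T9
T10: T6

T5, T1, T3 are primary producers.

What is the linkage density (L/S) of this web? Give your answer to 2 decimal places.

L/S = 1.75

There are L = 21 links among S = 12 species.
L/S = 21/12 = 1.7500 ≈ 1.75.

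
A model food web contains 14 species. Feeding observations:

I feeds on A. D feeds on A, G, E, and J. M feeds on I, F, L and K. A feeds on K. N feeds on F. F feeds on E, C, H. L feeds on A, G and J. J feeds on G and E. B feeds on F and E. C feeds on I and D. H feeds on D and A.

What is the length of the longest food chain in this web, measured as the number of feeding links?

5 links

One longest chain: K → A → I → C → F → N.
It has 6 species and 5 links.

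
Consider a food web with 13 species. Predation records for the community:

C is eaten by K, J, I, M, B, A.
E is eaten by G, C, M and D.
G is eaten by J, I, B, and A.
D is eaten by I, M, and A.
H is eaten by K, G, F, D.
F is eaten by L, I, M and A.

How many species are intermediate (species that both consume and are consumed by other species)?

Intermediate species (has both prey and predators): G, F, D, C.
Count: 4.

4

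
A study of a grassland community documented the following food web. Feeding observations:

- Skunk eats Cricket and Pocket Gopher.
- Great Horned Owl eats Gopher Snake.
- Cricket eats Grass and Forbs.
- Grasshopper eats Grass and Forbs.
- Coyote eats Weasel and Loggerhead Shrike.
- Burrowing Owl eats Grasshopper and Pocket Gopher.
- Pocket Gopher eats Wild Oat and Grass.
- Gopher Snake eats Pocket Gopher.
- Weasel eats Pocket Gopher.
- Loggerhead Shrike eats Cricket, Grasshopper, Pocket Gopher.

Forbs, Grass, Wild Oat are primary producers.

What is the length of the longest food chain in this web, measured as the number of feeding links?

One longest chain: Grass → Pocket Gopher → Weasel → Coyote.
It has 4 species and 3 links.

3 links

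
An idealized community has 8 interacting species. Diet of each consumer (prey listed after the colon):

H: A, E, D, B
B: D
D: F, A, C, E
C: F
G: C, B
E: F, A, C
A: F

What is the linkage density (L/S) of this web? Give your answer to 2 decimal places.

L/S = 2.00

There are L = 16 links among S = 8 species.
L/S = 16/8 = 2.0000 ≈ 2.00.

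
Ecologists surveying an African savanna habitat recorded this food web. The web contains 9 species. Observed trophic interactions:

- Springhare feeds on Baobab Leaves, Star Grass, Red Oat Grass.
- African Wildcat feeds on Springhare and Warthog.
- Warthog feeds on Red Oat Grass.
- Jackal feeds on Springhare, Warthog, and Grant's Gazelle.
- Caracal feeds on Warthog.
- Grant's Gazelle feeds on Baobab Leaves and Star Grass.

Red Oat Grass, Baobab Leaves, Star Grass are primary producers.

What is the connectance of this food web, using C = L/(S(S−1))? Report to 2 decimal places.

C = 0.17

The web has S = 9 species and L = 12 feeding links.
C = L / (S(S−1)) = 12 / 72 = 0.1667 ≈ 0.17.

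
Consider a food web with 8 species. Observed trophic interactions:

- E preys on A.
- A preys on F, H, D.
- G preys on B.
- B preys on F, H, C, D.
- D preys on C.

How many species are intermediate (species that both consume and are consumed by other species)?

Intermediate species (has both prey and predators): D, A, B.
Count: 3.

3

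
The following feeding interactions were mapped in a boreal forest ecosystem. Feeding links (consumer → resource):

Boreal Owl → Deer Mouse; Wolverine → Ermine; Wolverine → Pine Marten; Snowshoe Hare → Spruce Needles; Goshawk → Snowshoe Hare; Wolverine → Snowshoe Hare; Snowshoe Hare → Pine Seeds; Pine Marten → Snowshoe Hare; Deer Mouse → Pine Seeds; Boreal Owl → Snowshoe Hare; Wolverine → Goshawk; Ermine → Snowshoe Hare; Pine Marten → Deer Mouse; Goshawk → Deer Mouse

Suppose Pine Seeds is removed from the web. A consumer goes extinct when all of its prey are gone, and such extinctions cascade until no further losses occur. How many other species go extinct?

Remove Pine Seeds.
Round 1: Deer Mouse (all prey gone) → extinct.
No further losses. Total secondary extinctions: 1.

1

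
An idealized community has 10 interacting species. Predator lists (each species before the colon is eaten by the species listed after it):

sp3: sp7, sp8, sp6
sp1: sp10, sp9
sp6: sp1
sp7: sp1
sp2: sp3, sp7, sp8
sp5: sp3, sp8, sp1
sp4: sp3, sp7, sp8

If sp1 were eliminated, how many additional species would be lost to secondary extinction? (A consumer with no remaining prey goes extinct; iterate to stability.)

2

Remove sp1.
Round 1: sp10 (all prey gone), sp9 (all prey gone) → extinct.
No further losses. Total secondary extinctions: 2.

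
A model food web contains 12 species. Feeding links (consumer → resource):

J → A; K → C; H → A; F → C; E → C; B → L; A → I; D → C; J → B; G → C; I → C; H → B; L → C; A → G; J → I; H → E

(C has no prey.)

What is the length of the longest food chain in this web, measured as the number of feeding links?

3 links

One longest chain: C → G → A → J.
It has 4 species and 3 links.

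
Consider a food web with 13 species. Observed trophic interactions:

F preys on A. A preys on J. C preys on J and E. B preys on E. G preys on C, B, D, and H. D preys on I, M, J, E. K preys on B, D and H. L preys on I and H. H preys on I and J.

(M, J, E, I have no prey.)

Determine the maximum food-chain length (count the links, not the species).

One longest chain: E → B → K.
It has 3 species and 2 links.

2 links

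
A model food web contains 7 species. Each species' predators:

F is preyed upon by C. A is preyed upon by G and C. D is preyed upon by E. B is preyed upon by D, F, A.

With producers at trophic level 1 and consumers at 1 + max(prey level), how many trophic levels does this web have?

3

Producers (level 1): B.
B → A → G gives G level 3.
No species has a prey at level 3, so no species reaches level 4.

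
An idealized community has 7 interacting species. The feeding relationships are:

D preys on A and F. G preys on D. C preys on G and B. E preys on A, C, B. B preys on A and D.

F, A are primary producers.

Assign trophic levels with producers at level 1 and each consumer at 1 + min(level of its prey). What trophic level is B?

A is a producer → level 1.
B eats A → level 2.

Trophic level 2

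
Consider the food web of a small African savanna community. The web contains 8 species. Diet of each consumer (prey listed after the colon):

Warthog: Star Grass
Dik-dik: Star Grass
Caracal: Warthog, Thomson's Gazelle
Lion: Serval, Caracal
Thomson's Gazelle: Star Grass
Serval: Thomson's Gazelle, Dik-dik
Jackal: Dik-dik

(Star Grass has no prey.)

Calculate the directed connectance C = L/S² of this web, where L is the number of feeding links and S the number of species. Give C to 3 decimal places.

The web has S = 8 species and L = 10 feeding links.
C = L / S² = 10 / 64 = 0.1562 ≈ 0.156.

C = 0.156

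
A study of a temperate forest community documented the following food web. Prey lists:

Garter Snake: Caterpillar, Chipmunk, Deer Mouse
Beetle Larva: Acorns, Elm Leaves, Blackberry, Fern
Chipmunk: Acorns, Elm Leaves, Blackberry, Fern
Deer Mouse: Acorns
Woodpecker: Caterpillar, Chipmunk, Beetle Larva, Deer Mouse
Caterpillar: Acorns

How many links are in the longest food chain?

2 links

One longest chain: Acorns → Caterpillar → Woodpecker.
It has 3 species and 2 links.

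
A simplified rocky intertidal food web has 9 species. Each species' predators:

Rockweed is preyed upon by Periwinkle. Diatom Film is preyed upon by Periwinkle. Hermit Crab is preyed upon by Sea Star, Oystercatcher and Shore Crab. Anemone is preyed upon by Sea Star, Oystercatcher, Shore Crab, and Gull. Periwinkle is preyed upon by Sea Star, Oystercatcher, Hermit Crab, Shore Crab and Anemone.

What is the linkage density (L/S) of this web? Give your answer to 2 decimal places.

There are L = 14 links among S = 9 species.
L/S = 14/9 = 1.5556 ≈ 1.56.

L/S = 1.56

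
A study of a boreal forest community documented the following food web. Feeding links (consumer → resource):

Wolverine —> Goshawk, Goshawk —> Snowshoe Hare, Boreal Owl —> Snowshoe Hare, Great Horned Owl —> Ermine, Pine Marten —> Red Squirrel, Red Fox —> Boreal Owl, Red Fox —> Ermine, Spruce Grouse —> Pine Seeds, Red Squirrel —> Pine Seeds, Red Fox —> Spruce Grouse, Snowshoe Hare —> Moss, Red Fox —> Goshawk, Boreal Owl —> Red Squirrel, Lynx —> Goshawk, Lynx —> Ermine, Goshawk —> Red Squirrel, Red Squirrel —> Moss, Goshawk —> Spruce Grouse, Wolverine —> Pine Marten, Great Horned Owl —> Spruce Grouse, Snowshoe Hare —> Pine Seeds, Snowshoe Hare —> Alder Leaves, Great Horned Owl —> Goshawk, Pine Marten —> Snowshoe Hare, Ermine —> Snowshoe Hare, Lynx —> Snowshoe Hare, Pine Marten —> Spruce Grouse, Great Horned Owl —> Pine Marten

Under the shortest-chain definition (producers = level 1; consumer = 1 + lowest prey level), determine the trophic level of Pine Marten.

Trophic level 3

Moss is a producer → level 1.
Red Squirrel eats Moss → level 2.
Pine Marten eats Red Squirrel → level 3.
No prey of Pine Marten is below level 2, so 3 is the minimum.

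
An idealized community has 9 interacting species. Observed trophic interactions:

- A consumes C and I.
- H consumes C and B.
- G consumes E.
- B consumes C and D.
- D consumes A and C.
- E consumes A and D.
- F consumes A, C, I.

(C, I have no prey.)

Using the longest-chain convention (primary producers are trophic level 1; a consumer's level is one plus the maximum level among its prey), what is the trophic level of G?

Trophic level 5

C is a producer → level 1.
A eats C (level 1); other prey at levels: I 1 → level 2.
D eats A (level 2); other prey at levels: C 1 → level 3.
E eats D (level 3); other prey at levels: A 2 → level 4.
G eats E → level 5.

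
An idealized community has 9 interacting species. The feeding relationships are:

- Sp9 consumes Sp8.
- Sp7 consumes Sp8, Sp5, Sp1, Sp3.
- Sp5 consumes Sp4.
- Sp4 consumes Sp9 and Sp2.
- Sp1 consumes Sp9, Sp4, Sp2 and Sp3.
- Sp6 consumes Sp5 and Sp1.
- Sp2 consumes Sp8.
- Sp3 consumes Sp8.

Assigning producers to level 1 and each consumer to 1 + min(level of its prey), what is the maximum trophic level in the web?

4

Producers (level 1): Sp8.
Following each consumer down to its lowest-level prey: Sp8 → Sp9 → Sp1 → Sp6 (levels 1 through 4).
All prey of Sp6 (Sp1 3, Sp5 4) are at level 3 or above, so Sp6 is at level 1 + 3 = 4.
Every consumer has at least one prey at level 3 or below, so none exceeds level 4.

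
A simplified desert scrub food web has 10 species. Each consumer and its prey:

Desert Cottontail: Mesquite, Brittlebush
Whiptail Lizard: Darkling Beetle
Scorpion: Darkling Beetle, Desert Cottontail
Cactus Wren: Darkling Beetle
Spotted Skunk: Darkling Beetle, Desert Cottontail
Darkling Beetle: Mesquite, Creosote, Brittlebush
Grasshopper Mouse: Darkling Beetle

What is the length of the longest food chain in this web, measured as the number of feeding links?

2 links

One longest chain: Mesquite → Darkling Beetle → Whiptail Lizard.
It has 3 species and 2 links.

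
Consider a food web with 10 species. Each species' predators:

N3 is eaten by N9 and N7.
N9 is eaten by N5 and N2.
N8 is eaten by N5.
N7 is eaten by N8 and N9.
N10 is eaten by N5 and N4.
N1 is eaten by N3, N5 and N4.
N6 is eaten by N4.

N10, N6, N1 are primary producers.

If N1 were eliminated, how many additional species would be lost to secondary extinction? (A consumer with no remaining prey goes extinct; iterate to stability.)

5

Remove N1.
Round 1: N3 (all prey gone) → extinct.
Round 2: N7 (all prey gone) → extinct.
Round 3: N9 (all prey gone), N8 (all prey gone) → extinct.
Round 4: N2 (all prey gone) → extinct.
No further losses. Total secondary extinctions: 5.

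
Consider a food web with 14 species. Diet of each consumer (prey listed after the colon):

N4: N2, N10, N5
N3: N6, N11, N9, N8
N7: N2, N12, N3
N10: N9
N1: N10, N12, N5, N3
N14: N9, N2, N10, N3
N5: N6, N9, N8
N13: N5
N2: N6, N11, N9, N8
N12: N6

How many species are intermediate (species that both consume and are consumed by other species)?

Intermediate species (has both prey and predators): N2, N10, N12, N5, N3.
Count: 5.

5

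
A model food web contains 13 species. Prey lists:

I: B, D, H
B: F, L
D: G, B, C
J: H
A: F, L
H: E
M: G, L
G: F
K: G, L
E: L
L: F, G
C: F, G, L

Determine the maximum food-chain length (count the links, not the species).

5 links

One longest chain: F → G → L → E → H → J.
It has 6 species and 5 links.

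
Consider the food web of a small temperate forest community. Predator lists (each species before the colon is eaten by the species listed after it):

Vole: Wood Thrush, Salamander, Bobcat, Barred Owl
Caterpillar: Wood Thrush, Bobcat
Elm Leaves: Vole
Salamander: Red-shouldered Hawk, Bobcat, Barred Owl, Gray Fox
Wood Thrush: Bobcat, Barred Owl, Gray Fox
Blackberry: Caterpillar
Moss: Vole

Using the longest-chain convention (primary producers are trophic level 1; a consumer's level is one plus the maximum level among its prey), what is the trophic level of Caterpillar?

Trophic level 2

Blackberry is a producer → level 1.
Caterpillar eats Blackberry → level 2.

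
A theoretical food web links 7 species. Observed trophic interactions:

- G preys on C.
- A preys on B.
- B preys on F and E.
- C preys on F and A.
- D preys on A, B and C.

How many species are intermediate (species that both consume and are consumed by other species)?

3

Intermediate species (has both prey and predators): B, A, C.
Count: 3.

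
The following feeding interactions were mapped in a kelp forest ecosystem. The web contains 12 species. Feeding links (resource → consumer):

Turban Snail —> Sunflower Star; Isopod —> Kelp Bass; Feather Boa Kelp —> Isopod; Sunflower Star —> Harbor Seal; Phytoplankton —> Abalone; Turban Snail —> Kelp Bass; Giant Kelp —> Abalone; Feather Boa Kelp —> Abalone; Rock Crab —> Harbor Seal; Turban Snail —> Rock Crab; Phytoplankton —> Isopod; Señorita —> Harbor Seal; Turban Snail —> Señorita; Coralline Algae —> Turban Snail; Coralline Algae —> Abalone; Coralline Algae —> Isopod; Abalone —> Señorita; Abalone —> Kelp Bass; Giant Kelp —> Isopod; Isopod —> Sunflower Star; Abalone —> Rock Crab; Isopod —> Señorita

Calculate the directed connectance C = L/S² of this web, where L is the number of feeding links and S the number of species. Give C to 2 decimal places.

The web has S = 12 species and L = 22 feeding links.
C = L / S² = 22 / 144 = 0.1528 ≈ 0.15.

C = 0.15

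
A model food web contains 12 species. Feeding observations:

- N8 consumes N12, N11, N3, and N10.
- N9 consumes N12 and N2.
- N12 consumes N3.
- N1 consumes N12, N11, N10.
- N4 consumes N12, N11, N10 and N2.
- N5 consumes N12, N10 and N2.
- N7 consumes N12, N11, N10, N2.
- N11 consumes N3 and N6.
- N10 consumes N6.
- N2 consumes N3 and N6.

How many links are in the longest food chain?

One longest chain: N3 → N11 → N7.
It has 3 species and 2 links.

2 links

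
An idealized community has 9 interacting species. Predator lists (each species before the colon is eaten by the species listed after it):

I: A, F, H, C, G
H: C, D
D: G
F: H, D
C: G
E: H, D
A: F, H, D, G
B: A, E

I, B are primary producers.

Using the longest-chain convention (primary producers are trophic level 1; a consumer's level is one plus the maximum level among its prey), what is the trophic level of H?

I is a producer → level 1.
A eats I (level 1); other prey at levels: B 1 → level 2.
F eats A (level 2); other prey at levels: I 1 → level 3.
H eats F (level 3); other prey at levels: I 1, A 2, E 2 → level 4.

Trophic level 4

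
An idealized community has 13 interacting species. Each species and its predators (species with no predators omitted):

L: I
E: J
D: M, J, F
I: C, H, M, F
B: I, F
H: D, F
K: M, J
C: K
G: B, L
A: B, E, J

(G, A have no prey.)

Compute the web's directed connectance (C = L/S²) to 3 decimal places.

The web has S = 13 species and L = 21 feeding links.
C = L / S² = 21 / 169 = 0.1243 ≈ 0.124.

C = 0.124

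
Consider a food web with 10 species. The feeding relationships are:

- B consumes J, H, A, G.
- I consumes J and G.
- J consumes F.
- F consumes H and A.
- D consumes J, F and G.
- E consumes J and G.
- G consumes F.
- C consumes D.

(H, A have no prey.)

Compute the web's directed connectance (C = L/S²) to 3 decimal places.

The web has S = 10 species and L = 16 feeding links.
C = L / S² = 16 / 100 = 0.1600 ≈ 0.160.

C = 0.160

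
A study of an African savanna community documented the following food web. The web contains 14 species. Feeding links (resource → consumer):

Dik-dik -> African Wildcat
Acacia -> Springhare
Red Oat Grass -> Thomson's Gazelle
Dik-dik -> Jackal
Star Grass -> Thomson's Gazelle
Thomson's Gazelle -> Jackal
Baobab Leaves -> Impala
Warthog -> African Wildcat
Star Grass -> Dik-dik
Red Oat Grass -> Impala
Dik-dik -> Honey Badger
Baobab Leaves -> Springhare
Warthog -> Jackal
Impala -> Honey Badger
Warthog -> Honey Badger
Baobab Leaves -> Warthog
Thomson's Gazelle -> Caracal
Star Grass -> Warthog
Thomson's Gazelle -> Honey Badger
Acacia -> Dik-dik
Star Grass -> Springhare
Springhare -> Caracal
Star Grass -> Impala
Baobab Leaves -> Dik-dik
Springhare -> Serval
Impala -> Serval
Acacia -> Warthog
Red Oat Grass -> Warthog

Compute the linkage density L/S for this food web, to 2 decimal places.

L/S = 2.00

There are L = 28 links among S = 14 species.
L/S = 28/14 = 2.0000 ≈ 2.00.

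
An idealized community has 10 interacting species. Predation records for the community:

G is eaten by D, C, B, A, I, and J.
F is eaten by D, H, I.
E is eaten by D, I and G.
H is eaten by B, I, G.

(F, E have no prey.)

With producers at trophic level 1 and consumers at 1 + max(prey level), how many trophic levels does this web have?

4

Producers (level 1): F, E.
F → H → G → C gives C level 4.
No species has a prey at level 4, so no species reaches level 5.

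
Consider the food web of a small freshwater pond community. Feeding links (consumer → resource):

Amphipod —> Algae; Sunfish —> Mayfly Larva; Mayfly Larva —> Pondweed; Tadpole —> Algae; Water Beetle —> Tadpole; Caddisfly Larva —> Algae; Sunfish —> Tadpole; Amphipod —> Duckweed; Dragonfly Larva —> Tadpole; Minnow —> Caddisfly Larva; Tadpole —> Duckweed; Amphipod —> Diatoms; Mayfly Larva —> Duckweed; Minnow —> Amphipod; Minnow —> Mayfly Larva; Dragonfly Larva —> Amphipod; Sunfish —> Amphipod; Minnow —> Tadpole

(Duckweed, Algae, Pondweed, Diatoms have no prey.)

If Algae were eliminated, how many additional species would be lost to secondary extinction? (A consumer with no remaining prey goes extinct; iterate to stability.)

1

Remove Algae.
Round 1: Caddisfly Larva (all prey gone) → extinct.
No further losses. Total secondary extinctions: 1.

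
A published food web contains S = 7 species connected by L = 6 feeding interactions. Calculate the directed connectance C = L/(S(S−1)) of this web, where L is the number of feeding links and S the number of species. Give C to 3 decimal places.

The web has S = 7 species and L = 6 feeding links.
C = L / (S(S−1)) = 6 / 42 = 0.1429 ≈ 0.143.

C = 0.143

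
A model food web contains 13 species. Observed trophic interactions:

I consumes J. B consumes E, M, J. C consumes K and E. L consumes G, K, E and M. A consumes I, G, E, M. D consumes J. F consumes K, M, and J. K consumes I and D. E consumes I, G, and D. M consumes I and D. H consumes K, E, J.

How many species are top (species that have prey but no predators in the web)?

6

Top species (has prey, but nothing eats it): H, A, B, L, C, F.
Count: 6.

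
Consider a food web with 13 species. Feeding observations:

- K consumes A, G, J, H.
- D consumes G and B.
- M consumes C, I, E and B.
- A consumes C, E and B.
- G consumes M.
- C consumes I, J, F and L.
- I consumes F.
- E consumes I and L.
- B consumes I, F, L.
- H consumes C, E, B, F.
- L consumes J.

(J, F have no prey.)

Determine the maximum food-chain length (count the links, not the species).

One longest chain: F → I → B → M → G → D.
It has 6 species and 5 links.

5 links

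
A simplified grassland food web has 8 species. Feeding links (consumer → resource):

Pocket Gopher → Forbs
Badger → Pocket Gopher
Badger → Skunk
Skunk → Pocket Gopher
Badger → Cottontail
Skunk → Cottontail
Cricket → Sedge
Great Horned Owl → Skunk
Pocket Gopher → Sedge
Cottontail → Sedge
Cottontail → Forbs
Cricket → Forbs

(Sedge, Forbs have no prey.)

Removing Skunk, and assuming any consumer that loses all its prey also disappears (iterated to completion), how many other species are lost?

1

Remove Skunk.
Round 1: Great Horned Owl (all prey gone) → extinct.
No further losses. Total secondary extinctions: 1.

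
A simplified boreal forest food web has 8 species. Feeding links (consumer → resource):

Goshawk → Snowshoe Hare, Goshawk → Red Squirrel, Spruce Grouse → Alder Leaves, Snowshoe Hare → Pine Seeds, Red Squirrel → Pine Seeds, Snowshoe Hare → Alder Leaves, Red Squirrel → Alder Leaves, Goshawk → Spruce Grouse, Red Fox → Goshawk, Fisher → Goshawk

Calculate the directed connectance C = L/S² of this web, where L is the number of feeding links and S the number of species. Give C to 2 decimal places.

C = 0.16

The web has S = 8 species and L = 10 feeding links.
C = L / S² = 10 / 64 = 0.1562 ≈ 0.16.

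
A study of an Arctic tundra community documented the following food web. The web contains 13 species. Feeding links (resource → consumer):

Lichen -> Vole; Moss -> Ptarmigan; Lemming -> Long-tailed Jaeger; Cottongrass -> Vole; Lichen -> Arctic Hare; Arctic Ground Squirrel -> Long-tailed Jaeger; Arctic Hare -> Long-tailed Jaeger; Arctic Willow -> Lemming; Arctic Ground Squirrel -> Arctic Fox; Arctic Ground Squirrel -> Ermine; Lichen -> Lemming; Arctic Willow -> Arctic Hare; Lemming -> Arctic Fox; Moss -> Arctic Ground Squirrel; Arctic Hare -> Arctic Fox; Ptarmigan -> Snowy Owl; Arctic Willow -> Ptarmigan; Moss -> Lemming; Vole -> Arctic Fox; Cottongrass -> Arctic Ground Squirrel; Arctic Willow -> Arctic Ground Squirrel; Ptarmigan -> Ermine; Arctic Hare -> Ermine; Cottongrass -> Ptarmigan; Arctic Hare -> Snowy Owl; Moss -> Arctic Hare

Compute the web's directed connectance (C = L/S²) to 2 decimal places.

C = 0.15

The web has S = 13 species and L = 26 feeding links.
C = L / S² = 26 / 169 = 0.1538 ≈ 0.15.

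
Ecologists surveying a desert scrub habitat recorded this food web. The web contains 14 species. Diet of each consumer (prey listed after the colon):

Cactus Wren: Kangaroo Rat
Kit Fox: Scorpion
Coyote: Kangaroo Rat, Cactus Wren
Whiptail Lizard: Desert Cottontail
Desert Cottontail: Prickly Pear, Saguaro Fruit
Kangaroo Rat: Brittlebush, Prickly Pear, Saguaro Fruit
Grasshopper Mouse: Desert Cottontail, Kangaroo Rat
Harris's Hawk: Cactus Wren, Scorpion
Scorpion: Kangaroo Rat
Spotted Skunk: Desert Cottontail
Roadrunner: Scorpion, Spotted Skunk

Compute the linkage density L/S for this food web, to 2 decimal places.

L/S = 1.29

There are L = 18 links among S = 14 species.
L/S = 18/14 = 1.2857 ≈ 1.29.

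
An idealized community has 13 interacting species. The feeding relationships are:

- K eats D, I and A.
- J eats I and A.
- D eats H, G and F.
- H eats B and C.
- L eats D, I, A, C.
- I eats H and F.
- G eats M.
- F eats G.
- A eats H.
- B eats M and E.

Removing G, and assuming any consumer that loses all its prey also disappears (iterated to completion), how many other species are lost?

Remove G.
Round 1: F (all prey gone) → extinct.
No further losses. Total secondary extinctions: 1.

1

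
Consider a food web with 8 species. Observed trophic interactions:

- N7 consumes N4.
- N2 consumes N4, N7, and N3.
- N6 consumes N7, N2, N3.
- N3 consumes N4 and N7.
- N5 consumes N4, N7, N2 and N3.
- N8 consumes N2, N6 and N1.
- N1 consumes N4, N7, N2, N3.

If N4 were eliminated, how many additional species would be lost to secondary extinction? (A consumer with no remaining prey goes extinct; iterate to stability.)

7

Remove N4.
Round 1: N7 (all prey gone) → extinct.
Round 2: N3 (all prey gone) → extinct.
Round 3: N2 (all prey gone) → extinct.
Round 4: N5 (all prey gone), N6 (all prey gone), N1 (all prey gone) → extinct.
Round 5: N8 (all prey gone) → extinct.
No further losses. Total secondary extinctions: 7.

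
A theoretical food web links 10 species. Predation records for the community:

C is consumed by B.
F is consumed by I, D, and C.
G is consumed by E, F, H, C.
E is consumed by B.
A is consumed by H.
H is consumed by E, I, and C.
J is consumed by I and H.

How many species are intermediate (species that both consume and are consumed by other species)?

4

Intermediate species (has both prey and predators): F, H, E, C.
Count: 4.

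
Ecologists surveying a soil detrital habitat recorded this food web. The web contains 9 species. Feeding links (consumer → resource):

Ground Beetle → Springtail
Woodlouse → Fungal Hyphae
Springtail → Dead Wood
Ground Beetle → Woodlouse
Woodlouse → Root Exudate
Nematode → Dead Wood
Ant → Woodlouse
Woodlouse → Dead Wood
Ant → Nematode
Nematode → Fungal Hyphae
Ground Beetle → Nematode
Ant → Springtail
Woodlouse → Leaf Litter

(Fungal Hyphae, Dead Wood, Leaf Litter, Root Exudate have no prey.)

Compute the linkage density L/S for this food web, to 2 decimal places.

There are L = 13 links among S = 9 species.
L/S = 13/9 = 1.4444 ≈ 1.44.

L/S = 1.44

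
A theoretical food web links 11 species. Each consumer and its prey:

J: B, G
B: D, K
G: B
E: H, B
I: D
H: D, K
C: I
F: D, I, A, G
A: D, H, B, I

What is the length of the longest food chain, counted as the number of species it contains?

4 species

One longest chain: D → B → G → F.
It has 4 species and 3 links.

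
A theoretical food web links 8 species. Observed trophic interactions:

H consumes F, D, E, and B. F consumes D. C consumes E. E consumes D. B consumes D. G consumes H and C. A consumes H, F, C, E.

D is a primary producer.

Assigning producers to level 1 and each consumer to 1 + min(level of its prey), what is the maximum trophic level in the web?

Producers (level 1): D.
Following each consumer down to its lowest-level prey: D → E → A (levels 1 through 3).
All prey of A (E 2, F 2, H 2, C 3) are at level 2 or above, so A is at level 1 + 2 = 3.
Every consumer has at least one prey at level 2 or below, so none exceeds level 3.

3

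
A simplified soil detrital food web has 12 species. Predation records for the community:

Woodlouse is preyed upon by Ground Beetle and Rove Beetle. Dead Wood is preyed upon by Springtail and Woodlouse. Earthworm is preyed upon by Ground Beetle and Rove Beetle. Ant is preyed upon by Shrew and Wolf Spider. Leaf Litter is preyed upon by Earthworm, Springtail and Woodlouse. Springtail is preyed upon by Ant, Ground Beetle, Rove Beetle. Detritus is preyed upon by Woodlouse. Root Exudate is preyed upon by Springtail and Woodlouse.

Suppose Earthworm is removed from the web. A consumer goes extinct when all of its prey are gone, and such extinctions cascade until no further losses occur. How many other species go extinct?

Remove Earthworm.
Every predator of it retains at least one other prey: Rove Beetle still has Woodlouse, Springtail; Ground Beetle still has Woodlouse, Springtail.
No consumer loses all prey, so no secondary extinctions occur.

0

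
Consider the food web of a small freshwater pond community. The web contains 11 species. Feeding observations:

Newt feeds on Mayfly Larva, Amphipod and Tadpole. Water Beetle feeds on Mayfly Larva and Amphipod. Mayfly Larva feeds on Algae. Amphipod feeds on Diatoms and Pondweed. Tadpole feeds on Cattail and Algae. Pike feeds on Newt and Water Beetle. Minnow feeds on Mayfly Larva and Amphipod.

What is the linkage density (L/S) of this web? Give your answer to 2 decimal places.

There are L = 14 links among S = 11 species.
L/S = 14/11 = 1.2727 ≈ 1.27.

L/S = 1.27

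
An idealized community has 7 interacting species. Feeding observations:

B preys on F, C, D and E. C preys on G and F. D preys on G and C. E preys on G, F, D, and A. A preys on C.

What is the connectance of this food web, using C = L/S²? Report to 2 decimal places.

C = 0.27

The web has S = 7 species and L = 13 feeding links.
C = L / S² = 13 / 49 = 0.2653 ≈ 0.27.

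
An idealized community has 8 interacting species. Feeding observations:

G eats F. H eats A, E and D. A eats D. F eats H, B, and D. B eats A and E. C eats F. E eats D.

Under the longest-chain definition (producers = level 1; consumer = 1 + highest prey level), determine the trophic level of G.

Trophic level 5

D is a producer → level 1.
A eats D → level 2.
H eats A (level 2); other prey at levels: D 1, E 2 → level 3.
F eats H (level 3); other prey at levels: D 1, B 3 → level 4.
G eats F → level 5.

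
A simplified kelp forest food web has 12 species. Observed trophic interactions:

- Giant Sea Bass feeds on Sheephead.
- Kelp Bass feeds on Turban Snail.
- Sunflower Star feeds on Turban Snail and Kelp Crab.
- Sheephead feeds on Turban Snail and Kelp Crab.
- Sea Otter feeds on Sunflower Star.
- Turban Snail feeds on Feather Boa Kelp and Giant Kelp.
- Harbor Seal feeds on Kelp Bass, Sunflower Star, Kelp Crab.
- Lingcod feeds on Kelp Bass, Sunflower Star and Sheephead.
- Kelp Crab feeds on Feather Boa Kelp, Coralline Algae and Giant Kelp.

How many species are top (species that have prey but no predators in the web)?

4

Top species (has prey, but nothing eats it): Sea Otter, Harbor Seal, Lingcod, Giant Sea Bass.
Count: 4.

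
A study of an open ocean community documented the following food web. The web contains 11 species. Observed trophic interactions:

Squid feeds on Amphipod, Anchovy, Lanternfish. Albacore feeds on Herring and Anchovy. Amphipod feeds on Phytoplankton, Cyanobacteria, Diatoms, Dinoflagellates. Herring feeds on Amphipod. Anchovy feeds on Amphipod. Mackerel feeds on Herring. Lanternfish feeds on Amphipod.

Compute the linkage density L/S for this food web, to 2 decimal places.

L/S = 1.18

There are L = 13 links among S = 11 species.
L/S = 13/11 = 1.1818 ≈ 1.18.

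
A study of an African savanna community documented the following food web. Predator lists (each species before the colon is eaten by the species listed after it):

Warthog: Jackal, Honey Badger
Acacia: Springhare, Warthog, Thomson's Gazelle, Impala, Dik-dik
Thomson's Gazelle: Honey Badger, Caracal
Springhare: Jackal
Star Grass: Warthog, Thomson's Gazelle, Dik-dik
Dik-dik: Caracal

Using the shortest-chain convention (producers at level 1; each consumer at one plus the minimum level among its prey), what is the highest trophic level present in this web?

Producers (level 1): Star Grass, Acacia.
Following each consumer down to its lowest-level prey: Star Grass → Warthog → Honey Badger (levels 1 through 3).
All prey of Honey Badger (Warthog 2, Thomson's Gazelle 2) are at level 2 or above, so Honey Badger is at level 1 + 2 = 3.
Every consumer has at least one prey at level 2 or below, so none exceeds level 3.

3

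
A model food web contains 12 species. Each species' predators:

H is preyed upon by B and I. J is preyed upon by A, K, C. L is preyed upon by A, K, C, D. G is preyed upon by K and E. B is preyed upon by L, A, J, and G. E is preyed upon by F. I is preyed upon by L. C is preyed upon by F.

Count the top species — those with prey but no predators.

4

Top species (has prey, but nothing eats it): K, D, A, F.
Count: 4.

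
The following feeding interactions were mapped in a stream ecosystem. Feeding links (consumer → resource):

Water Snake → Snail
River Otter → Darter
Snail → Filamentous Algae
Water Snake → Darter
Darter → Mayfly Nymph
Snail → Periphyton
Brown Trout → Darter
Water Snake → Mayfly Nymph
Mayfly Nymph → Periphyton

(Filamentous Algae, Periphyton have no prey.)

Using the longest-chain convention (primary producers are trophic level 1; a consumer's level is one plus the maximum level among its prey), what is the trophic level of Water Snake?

Trophic level 4

Periphyton is a producer → level 1.
Mayfly Nymph eats Periphyton → level 2.
Darter eats Mayfly Nymph → level 3.
Water Snake eats Darter (level 3); other prey at levels: Mayfly Nymph 2, Snail 2 → level 4.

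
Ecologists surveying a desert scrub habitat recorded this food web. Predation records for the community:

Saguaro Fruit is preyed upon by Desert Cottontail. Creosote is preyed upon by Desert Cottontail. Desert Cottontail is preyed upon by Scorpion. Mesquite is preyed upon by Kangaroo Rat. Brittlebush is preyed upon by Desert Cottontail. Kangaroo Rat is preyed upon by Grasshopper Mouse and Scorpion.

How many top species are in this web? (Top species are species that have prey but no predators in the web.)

Top species (has prey, but nothing eats it): Scorpion, Grasshopper Mouse.
Count: 2.

2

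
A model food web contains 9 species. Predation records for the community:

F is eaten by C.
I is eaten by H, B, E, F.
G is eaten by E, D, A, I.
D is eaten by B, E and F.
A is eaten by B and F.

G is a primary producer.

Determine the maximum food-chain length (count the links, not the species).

One longest chain: G → A → F → C.
It has 4 species and 3 links.

3 links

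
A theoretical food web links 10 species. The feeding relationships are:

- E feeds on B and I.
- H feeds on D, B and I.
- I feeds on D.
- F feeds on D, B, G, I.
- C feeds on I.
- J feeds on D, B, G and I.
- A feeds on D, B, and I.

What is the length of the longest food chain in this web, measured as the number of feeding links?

One longest chain: D → I → E.
It has 3 species and 2 links.

2 links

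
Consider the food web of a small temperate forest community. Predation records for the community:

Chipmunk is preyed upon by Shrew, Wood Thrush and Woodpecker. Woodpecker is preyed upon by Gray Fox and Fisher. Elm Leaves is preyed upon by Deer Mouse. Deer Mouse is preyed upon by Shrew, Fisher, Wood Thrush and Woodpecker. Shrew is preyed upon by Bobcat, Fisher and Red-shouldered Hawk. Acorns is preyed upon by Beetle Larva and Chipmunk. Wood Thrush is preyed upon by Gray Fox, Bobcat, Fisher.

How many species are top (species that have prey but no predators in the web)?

Top species (has prey, but nothing eats it): Beetle Larva, Red-shouldered Hawk, Fisher, Gray Fox, Bobcat.
Count: 5.

5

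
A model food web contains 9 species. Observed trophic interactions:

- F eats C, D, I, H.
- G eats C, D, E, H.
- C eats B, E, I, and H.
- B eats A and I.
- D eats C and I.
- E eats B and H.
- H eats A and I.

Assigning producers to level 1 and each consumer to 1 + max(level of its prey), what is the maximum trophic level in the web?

Producers (level 1): A, I.
A → B → E → C → D → G gives G level 6.
No species has a prey at level 6, so no species reaches level 7.

6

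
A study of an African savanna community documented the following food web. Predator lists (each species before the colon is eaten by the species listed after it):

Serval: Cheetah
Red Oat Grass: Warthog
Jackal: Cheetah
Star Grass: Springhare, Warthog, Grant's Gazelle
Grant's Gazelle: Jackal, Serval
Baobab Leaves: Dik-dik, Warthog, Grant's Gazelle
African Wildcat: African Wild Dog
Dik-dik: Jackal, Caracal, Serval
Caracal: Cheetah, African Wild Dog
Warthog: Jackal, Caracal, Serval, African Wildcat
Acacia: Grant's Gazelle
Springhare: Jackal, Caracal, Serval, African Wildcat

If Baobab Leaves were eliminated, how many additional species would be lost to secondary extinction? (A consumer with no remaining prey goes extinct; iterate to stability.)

Remove Baobab Leaves.
Round 1: Dik-dik (all prey gone) → extinct.
No further losses. Total secondary extinctions: 1.

1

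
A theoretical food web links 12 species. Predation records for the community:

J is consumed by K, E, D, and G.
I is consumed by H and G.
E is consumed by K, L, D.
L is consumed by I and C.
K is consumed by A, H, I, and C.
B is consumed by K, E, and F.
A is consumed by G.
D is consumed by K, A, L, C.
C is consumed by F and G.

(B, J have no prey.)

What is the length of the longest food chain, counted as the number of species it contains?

One longest chain: B → E → D → L → I → G.
It has 6 species and 5 links.

6 species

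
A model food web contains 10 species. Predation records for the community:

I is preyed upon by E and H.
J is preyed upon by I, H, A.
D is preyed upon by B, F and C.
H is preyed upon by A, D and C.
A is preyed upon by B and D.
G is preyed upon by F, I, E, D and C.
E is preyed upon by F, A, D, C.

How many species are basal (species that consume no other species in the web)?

Basal species (no prey listed): G, J.
Count: 2.

2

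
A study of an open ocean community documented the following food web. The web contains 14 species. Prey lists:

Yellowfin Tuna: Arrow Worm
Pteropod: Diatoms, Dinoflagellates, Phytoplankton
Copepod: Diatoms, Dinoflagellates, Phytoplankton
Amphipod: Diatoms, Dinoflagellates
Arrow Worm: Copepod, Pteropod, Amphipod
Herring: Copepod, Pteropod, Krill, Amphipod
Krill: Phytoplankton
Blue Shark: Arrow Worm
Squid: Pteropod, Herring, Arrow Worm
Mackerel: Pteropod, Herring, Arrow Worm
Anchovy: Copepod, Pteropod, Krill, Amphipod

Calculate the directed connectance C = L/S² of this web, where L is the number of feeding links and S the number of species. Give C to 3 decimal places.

The web has S = 14 species and L = 28 feeding links.
C = L / S² = 28 / 196 = 0.1429 ≈ 0.143.

C = 0.143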